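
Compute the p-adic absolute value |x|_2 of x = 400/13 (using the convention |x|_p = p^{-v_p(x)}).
|400/13|_2 = 1/16

Step 1 — compute v_2(x) by factoring powers of 2 out of the numerator and denominator: v_2(400/13) = 4. Step 2 — apply |x|_p = p^{-v_p(x)} = 2^{-4} = 1/16.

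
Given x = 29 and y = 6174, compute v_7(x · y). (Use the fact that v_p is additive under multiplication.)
v_7(179046) = 3

v_p(x) = 0 (factor: 29 = 7^0 · 29); v_p(y) = 3 (factor: 6174 = 7^3 · 18). Additivity: v_p(xy) = v_p(x) + v_p(y) = 0 + 3 = 3. (Direct check: xy = 179046 = 7^3 · (522).)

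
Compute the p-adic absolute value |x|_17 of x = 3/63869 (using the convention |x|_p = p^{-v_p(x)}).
|3/63869|_17 = 4913

Step 1 — compute v_17(x) by factoring powers of 17 out of the numerator and denominator: v_17(3/63869) = -3. Step 2 — apply |x|_p = p^{-v_p(x)} = 17^{3} = 4913.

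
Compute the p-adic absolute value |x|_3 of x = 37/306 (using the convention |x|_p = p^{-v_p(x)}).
|37/306|_3 = 9

Step 1 — compute v_3(x) by factoring powers of 3 out of the numerator and denominator: v_3(37/306) = -2. Step 2 — apply |x|_p = p^{-v_p(x)} = 3^{2} = 9.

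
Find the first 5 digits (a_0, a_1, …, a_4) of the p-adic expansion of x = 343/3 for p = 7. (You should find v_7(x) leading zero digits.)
(a_0, …, a_4) = (0, 0, 0, 5, 4)

v_7(343/3) = 3, so a_0 = ... = a_2 = 0. Factor out: x = 7^3 · u with u = 1/3 a unit in ℤ_7. Expand u iteratively via a_{v+i} = u_i mod 7, u_{i+1} = (u_i − a_{v+i})/7:
  u_0 = 1/3;  a_3 = 5;  u_1 = (u_0 − 5)/7 = -2/3
  u_1 = -2/3;  a_4 = 4;  u_2 = (u_1 − 4)/7 = -2/3
Digits: (0, 0, 0, 5, 4).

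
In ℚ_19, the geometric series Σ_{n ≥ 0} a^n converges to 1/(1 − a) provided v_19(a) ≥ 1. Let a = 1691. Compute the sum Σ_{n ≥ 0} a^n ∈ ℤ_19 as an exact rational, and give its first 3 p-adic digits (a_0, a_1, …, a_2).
Σ a^n = 1/(1 − a) = -1/1690;  first 3 digits = (1, 13, 2)

v_19(a) = 1 ≥ 1, so the series converges in ℤ_19 to 1/(1 − a) = 1/(1 − 1691) = -1/1690. Expand this rational in ℤ_19: compute digits iteratively via d_i = x_i mod 19, x_{i+1} = (x_i − d_i)/19. The first 3 digits are (1, 13, 2).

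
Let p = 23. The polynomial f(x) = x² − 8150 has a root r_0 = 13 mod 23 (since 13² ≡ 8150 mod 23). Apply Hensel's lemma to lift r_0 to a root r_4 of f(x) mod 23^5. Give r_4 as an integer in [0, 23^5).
r_4 = 5632644 (mod 6436343)

Hensel's recurrence: r_{i+1} = r_i − f(r_i)·(f′(r_i))^{-1} mod 23^{i+2}, with f′(x) = 2x. Iterate:
  r_0 = 13 (mod 23)
  r_1 = 381 (mod 529)
  r_2 = 11490 (mod 12167)
  r_3 = 35824 (mod 279841)
  r_4 = 5632644 (mod 6436343)
Final: r_4 = 5632644, and one checks f(r_4) ≡ 0 mod 23^5.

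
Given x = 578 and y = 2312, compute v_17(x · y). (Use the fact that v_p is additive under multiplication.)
v_17(1336336) = 4

v_p(x) = 2 (factor: 578 = 17^2 · 2); v_p(y) = 2 (factor: 2312 = 17^2 · 8). Additivity: v_p(xy) = v_p(x) + v_p(y) = 2 + 2 = 4. (Direct check: xy = 1336336 = 17^4 · (16).)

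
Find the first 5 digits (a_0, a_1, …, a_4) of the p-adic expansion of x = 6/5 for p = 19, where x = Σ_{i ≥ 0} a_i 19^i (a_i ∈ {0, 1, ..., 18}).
(a_0, …, a_4) = (5, 15, 3, 15, 3)

v_19(6/5) = 0 (numerator and denominator both coprime to 19), so x ∈ ℤ_19^×. Compute digits iteratively via a_i = x_i mod 19, x_{i+1} = (x_i − a_i)/19, with x_0 = x:
  x_0 = 6/5;  a_0 = 5;  x_1 = (x_0 − 5)/19 = -1/5
  x_1 = -1/5;  a_1 = 15;  x_2 = (x_1 − 15)/19 = -4/5
  x_2 = -4/5;  a_2 = 3;  x_3 = (x_2 − 3)/19 = -1/5
  x_3 = -1/5;  a_3 = 15;  x_4 = (x_3 − 15)/19 = -4/5
  x_4 = -4/5;  a_4 = 3;  x_5 = (x_4 − 3)/19 = -1/5
Digits: (5, 15, 3, 15, 3).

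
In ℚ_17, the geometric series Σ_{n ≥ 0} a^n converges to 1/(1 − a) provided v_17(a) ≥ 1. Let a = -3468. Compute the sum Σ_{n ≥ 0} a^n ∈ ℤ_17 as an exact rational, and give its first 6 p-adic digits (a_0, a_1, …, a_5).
Σ a^n = 1/(1 − a) = 1/3469;  first 6 digits = (1, 0, 5, 16, 7, 8)

v_17(a) = 2 ≥ 1, so the series converges in ℤ_17 to 1/(1 − a) = 1/(1 − (-3468)) = 1/3469. Expand this rational in ℤ_17: compute digits iteratively via d_i = x_i mod 17, x_{i+1} = (x_i − d_i)/17. The first 6 digits are (1, 0, 5, 16, 7, 8).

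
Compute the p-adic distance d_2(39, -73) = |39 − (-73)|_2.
d_2(39, -73) = 1/16

Step 1 — x − y = 39 − (-73) = 112. Step 2 — v_2(112) = 4 (factor: 112 = (2^4 · 7); the sign does not affect v_p). Step 3 — |x − y|_2 = 2^{-4} = 1/16.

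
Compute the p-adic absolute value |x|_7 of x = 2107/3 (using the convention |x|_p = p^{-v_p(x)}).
|2107/3|_7 = 1/49

Step 1 — compute v_7(x) by factoring powers of 7 out of the numerator and denominator: v_7(2107/3) = 2. Step 2 — apply |x|_p = p^{-v_p(x)} = 7^{-2} = 1/49.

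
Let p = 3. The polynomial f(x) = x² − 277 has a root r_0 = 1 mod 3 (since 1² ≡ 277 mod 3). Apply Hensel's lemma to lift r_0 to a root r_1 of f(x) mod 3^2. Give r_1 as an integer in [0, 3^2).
r_1 = 4 (mod 9)

Hensel's recurrence: r_{i+1} = r_i − f(r_i)·(f′(r_i))^{-1} mod 3^{i+2}, with f′(x) = 2x. Iterate:
  r_0 = 1 (mod 3)
  r_1 = 4 (mod 9)
Final: r_1 = 4, and one checks f(r_1) ≡ 0 mod 3^2.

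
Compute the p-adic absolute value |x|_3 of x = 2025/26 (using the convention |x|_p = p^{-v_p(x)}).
|2025/26|_3 = 1/81

Step 1 — compute v_3(x) by factoring powers of 3 out of the numerator and denominator: v_3(2025/26) = 4. Step 2 — apply |x|_p = p^{-v_p(x)} = 3^{-4} = 1/81.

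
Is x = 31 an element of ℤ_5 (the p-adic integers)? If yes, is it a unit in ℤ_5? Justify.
x ∈ ℤ_5^× (unit); v_5(x) = 0

ℤ_5 = {x ∈ ℚ_5 : v_5(x) ≥ 0} and ℤ_5^× = {x ∈ ℤ_5 : v_5(x) = 0}. Here v_5(31) = v_5(num) − v_5(den) = 0; compare against these criteria.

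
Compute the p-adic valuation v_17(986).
v_17(986) = 1

v_17(n) is the largest exponent k such that 17^k divides n. Factor out: 986 = 17^1 · 58. (Sign doesn't affect v_p.) So v_17(986) = 1.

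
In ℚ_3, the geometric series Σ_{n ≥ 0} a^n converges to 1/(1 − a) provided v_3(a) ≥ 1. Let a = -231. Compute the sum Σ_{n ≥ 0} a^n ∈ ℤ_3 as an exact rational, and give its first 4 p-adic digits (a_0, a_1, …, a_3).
Σ a^n = 1/(1 − a) = 1/232;  first 4 digits = (1, 1, 2, 0)

v_3(a) = 1 ≥ 1, so the series converges in ℤ_3 to 1/(1 − a) = 1/(1 − (-231)) = 1/232. Expand this rational in ℤ_3: compute digits iteratively via d_i = x_i mod 3, x_{i+1} = (x_i − d_i)/3. The first 4 digits are (1, 1, 2, 0).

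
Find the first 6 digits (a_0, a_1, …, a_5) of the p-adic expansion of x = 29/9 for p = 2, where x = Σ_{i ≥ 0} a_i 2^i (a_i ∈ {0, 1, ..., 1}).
(a_0, …, a_5) = (1, 0, 1, 0, 1, 1)

v_2(29/9) = 0 (numerator and denominator both coprime to 2), so x ∈ ℤ_2^×. Compute digits iteratively via a_i = x_i mod 2, x_{i+1} = (x_i − a_i)/2, with x_0 = x:
  x_0 = 29/9;  a_0 = 1;  x_1 = (x_0 − 1)/2 = 10/9
  x_1 = 10/9;  a_1 = 0;  x_2 = (x_1 − 0)/2 = 5/9
  x_2 = 5/9;  a_2 = 1;  x_3 = (x_2 − 1)/2 = -2/9
  x_3 = -2/9;  a_3 = 0;  x_4 = (x_3 − 0)/2 = -1/9
  x_4 = -1/9;  a_4 = 1;  x_5 = (x_4 − 1)/2 = -5/9
  x_5 = -5/9;  a_5 = 1;  x_6 = (x_5 − 1)/2 = -7/9
Digits: (1, 0, 1, 0, 1, 1).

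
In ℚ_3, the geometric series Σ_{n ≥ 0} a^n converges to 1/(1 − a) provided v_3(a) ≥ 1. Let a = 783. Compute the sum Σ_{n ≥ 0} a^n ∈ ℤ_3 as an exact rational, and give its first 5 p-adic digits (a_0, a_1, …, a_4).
Σ a^n = 1/(1 − a) = -1/782;  first 5 digits = (1, 0, 0, 2, 0)

v_3(a) = 3 ≥ 1, so the series converges in ℤ_3 to 1/(1 − a) = 1/(1 − 783) = -1/782. Expand this rational in ℤ_3: compute digits iteratively via d_i = x_i mod 3, x_{i+1} = (x_i − d_i)/3. The first 5 digits are (1, 0, 0, 2, 0).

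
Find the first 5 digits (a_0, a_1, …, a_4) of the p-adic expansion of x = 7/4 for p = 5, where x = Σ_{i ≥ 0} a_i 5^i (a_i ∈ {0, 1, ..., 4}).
(a_0, …, a_4) = (3, 1, 1, 1, 1)

v_5(7/4) = 0 (numerator and denominator both coprime to 5), so x ∈ ℤ_5^×. Compute digits iteratively via a_i = x_i mod 5, x_{i+1} = (x_i − a_i)/5, with x_0 = x:
  x_0 = 7/4;  a_0 = 3;  x_1 = (x_0 − 3)/5 = -1/4
  x_1 = -1/4;  a_1 = 1;  x_2 = (x_1 − 1)/5 = -1/4
  x_2 = -1/4;  a_2 = 1;  x_3 = (x_2 − 1)/5 = -1/4
  x_3 = -1/4;  a_3 = 1;  x_4 = (x_3 − 1)/5 = -1/4
  x_4 = -1/4;  a_4 = 1;  x_5 = (x_4 − 1)/5 = -1/4
Digits: (3, 1, 1, 1, 1).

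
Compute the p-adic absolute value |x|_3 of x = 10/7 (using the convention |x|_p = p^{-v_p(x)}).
|10/7|_3 = 1

Step 1 — compute v_3(x) by factoring powers of 3 out of the numerator and denominator: v_3(10/7) = 0. Step 2 — apply |x|_p = p^{-v_p(x)} = 3^{0} = 1.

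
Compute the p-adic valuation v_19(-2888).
v_19(-2888) = 2

v_19(n) is the largest exponent k such that 19^k divides n. Factor out: -2888 = -19^2 · 8. (Sign doesn't affect v_p.) So v_19(-2888) = 2.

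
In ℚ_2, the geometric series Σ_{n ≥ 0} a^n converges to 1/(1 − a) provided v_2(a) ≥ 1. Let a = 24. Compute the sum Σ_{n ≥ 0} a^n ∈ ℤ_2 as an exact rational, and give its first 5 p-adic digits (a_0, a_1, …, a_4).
Σ a^n = 1/(1 − a) = -1/23;  first 5 digits = (1, 0, 0, 1, 1)

v_2(a) = 3 ≥ 1, so the series converges in ℤ_2 to 1/(1 − a) = 1/(1 − 24) = -1/23. Expand this rational in ℤ_2: compute digits iteratively via d_i = x_i mod 2, x_{i+1} = (x_i − d_i)/2. The first 5 digits are (1, 0, 0, 1, 1).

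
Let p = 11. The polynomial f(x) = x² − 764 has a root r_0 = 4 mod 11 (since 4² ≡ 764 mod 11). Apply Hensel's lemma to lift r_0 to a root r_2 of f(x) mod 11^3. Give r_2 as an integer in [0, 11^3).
r_2 = 1126 (mod 1331)

Hensel's recurrence: r_{i+1} = r_i − f(r_i)·(f′(r_i))^{-1} mod 11^{i+2}, with f′(x) = 2x. Iterate:
  r_0 = 4 (mod 11)
  r_1 = 37 (mod 121)
  r_2 = 1126 (mod 1331)
Final: r_2 = 1126, and one checks f(r_2) ≡ 0 mod 11^3.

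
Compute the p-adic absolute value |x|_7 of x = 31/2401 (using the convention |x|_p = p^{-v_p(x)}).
|31/2401|_7 = 2401

Step 1 — compute v_7(x) by factoring powers of 7 out of the numerator and denominator: v_7(31/2401) = -4. Step 2 — apply |x|_p = p^{-v_p(x)} = 7^{4} = 2401.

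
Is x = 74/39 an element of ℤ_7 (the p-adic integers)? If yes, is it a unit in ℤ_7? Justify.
x ∈ ℤ_7^× (unit); v_7(x) = 0

ℤ_7 = {x ∈ ℚ_7 : v_7(x) ≥ 0} and ℤ_7^× = {x ∈ ℤ_7 : v_7(x) = 0}. Here v_7(74/39) = v_7(num) − v_7(den) = 0; compare against these criteria.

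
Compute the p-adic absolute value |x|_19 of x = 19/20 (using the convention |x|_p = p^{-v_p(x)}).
|19/20|_19 = 1/19

Step 1 — compute v_19(x) by factoring powers of 19 out of the numerator and denominator: v_19(19/20) = 1. Step 2 — apply |x|_p = p^{-v_p(x)} = 19^{-1} = 1/19.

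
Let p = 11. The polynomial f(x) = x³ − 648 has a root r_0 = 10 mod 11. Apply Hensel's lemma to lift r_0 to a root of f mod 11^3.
r_2 = 1022 (mod 1331)

Hensel: r_{i+1} = r_i − f(r_i)/f′(r_i) mod 11^{i+2}, where f′(x) = 3x². Iterate:
  r_0 = 10 (mod 11)
  r_1 = 54 (mod 121)
  r_2 = 1022 (mod 1331)
Final: r = 1022 with f(r) ≡ 0 mod 11^3.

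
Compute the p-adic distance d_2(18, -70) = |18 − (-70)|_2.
d_2(18, -70) = 1/8

Step 1 — x − y = 18 − (-70) = 88. Step 2 — v_2(88) = 3 (factor: 88 = (2^3 · 11); the sign does not affect v_p). Step 3 — |x − y|_2 = 2^{-3} = 1/8.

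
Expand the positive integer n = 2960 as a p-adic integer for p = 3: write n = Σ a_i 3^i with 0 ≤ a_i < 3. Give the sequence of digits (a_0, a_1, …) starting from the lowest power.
(a_0, a_1, …) = (2, 2, 1, 1, 0, 0, 1, 1)

Repeated division by 3 gives the digits low-to-high: 2960 = 2 + 2·3^1 + 1·3^2 + 1·3^3 + 1·3^6 + 1·3^7. Digit sequence: (2, 2, 1, 1, 0, 0, 1, 1).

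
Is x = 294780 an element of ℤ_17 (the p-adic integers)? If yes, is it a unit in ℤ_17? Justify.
x ∈ ℤ_17 but not a unit; v_17(x) = 3 > 0

ℤ_17 = {x ∈ ℚ_17 : v_17(x) ≥ 0} and ℤ_17^× = {x ∈ ℤ_17 : v_17(x) = 0}. Here v_17(294780) = v_17(num) − v_17(den) = 3; compare against these criteria.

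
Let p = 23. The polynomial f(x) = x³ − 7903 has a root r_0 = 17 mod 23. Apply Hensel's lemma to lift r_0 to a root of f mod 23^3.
r_2 = 10850 (mod 12167)

Hensel: r_{i+1} = r_i − f(r_i)/f′(r_i) mod 23^{i+2}, where f′(x) = 3x². Iterate:
  r_0 = 17 (mod 23)
  r_1 = 270 (mod 529)
  r_2 = 10850 (mod 12167)
Final: r = 10850 with f(r) ≡ 0 mod 23^3.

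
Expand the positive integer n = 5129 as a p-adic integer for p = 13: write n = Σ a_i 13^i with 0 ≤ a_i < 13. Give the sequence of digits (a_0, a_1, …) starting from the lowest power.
(a_0, a_1, …) = (7, 4, 4, 2)

Repeated division by 13 gives the digits low-to-high: 5129 = 7 + 4·13^1 + 4·13^2 + 2·13^3. Digit sequence: (7, 4, 4, 2).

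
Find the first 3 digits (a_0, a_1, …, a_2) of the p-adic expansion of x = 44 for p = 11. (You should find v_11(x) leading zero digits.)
(a_0, …, a_2) = (0, 4, 0)

v_11(44) = 1, so a_0 = ... = a_0 = 0. Factor out: x = 11^1 · u with u = 4 a unit in ℤ_11. Expand u iteratively via a_{v+i} = u_i mod 11, u_{i+1} = (u_i − a_{v+i})/11:
  u_0 = 4;  a_1 = 4;  u_1 = (u_0 − 4)/11 = 0
  u_1 = 0;  a_2 = 0;  u_2 = (u_1 − 0)/11 = 0
Digits: (0, 4, 0).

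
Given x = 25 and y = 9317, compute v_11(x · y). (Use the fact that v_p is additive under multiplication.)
v_11(232925) = 3

v_p(x) = 0 (factor: 25 = 11^0 · 25); v_p(y) = 3 (factor: 9317 = 11^3 · 7). Additivity: v_p(xy) = v_p(x) + v_p(y) = 0 + 3 = 3. (Direct check: xy = 232925 = 11^3 · (175).)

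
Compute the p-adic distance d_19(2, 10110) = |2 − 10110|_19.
d_19(2, 10110) = 1/361

Step 1 — x − y = 2 − 10110 = -10108. Step 2 — v_19(-10108) = 2 (factor: -10108 = −(19^2 · 28); the sign does not affect v_p). Step 3 — |x − y|_19 = 19^{-2} = 1/361.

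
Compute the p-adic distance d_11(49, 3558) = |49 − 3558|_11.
d_11(49, 3558) = 1/121

Step 1 — x − y = 49 − 3558 = -3509. Step 2 — v_11(-3509) = 2 (factor: -3509 = −(11^2 · 29); the sign does not affect v_p). Step 3 — |x − y|_11 = 11^{-2} = 1/121.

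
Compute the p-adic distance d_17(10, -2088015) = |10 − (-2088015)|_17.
d_17(10, -2088015) = 1/83521

Step 1 — x − y = 10 − (-2088015) = 2088025. Step 2 — v_17(2088025) = 4 (factor: 2088025 = (17^4 · 25); the sign does not affect v_p). Step 3 — |x − y|_17 = 17^{-4} = 1/83521.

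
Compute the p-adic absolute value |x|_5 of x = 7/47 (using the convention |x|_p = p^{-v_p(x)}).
|7/47|_5 = 1

Step 1 — compute v_5(x) by factoring powers of 5 out of the numerator and denominator: v_5(7/47) = 0. Step 2 — apply |x|_p = p^{-v_p(x)} = 5^{0} = 1.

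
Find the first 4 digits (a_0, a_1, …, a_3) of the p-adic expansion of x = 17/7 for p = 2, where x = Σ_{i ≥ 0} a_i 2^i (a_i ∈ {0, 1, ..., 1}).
(a_0, …, a_3) = (1, 1, 1, 0)

v_2(17/7) = 0 (numerator and denominator both coprime to 2), so x ∈ ℤ_2^×. Compute digits iteratively via a_i = x_i mod 2, x_{i+1} = (x_i − a_i)/2, with x_0 = x:
  x_0 = 17/7;  a_0 = 1;  x_1 = (x_0 − 1)/2 = 5/7
  x_1 = 5/7;  a_1 = 1;  x_2 = (x_1 − 1)/2 = -1/7
  x_2 = -1/7;  a_2 = 1;  x_3 = (x_2 − 1)/2 = -4/7
  x_3 = -4/7;  a_3 = 0;  x_4 = (x_3 − 0)/2 = -2/7
Digits: (1, 1, 1, 0).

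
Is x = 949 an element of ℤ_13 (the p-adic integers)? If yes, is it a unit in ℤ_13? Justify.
x ∈ ℤ_13 but not a unit; v_13(x) = 1 > 0

ℤ_13 = {x ∈ ℚ_13 : v_13(x) ≥ 0} and ℤ_13^× = {x ∈ ℤ_13 : v_13(x) = 0}. Here v_13(949) = v_13(num) − v_13(den) = 1; compare against these criteria.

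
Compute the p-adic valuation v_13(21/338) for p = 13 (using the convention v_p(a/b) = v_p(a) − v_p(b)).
v_13(21/338) = -2

Factor powers of 13 from the numerator and denominator of the reduced fraction: 21 = 13^0 · 21 and 338 = 13^2 · 2. Apply v_p(a/b) = v_p(a) − v_p(b): v_13(21/338) = 0 − 2 = -2.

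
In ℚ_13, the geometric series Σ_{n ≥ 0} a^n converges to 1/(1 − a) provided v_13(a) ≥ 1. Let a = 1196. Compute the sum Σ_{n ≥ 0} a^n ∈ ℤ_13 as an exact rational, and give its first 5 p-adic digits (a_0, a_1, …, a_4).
Σ a^n = 1/(1 − a) = -1/1195;  first 5 digits = (1, 1, 8, 2, 7)

v_13(a) = 1 ≥ 1, so the series converges in ℤ_13 to 1/(1 − a) = 1/(1 − 1196) = -1/1195. Expand this rational in ℤ_13: compute digits iteratively via d_i = x_i mod 13, x_{i+1} = (x_i − d_i)/13. The first 5 digits are (1, 1, 8, 2, 7).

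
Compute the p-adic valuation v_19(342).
v_19(342) = 1

v_19(n) is the largest exponent k such that 19^k divides n. Factor out: 342 = 19^1 · 18. (Sign doesn't affect v_p.) So v_19(342) = 1.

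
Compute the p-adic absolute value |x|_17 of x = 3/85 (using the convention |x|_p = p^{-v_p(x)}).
|3/85|_17 = 17

Step 1 — compute v_17(x) by factoring powers of 17 out of the numerator and denominator: v_17(3/85) = -1. Step 2 — apply |x|_p = p^{-v_p(x)} = 17^{1} = 17.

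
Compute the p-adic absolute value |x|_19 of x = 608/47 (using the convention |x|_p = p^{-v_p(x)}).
|608/47|_19 = 1/19

Step 1 — compute v_19(x) by factoring powers of 19 out of the numerator and denominator: v_19(608/47) = 1. Step 2 — apply |x|_p = p^{-v_p(x)} = 19^{-1} = 1/19.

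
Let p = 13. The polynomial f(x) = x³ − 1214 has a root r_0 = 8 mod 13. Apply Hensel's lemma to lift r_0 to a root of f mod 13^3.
r_2 = 788 (mod 2197)

Hensel: r_{i+1} = r_i − f(r_i)/f′(r_i) mod 13^{i+2}, where f′(x) = 3x². Iterate:
  r_0 = 8 (mod 13)
  r_1 = 112 (mod 169)
  r_2 = 788 (mod 2197)
Final: r = 788 with f(r) ≡ 0 mod 13^3.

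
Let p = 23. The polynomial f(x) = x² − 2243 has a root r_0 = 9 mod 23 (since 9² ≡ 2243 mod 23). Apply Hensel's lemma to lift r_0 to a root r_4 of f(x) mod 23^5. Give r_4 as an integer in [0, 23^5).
r_4 = 721979 (mod 6436343)

Hensel's recurrence: r_{i+1} = r_i − f(r_i)·(f′(r_i))^{-1} mod 23^{i+2}, with f′(x) = 2x. Iterate:
  r_0 = 9 (mod 23)
  r_1 = 423 (mod 529)
  r_2 = 4126 (mod 12167)
  r_3 = 162297 (mod 279841)
  r_4 = 721979 (mod 6436343)
Final: r_4 = 721979, and one checks f(r_4) ≡ 0 mod 23^5.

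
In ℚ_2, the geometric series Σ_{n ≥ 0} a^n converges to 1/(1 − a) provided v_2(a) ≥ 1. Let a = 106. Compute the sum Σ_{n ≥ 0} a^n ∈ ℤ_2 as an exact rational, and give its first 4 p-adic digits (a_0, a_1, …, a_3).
Σ a^n = 1/(1 − a) = -1/105;  first 4 digits = (1, 1, 1, 0)

v_2(a) = 1 ≥ 1, so the series converges in ℤ_2 to 1/(1 − a) = 1/(1 − 106) = -1/105. Expand this rational in ℤ_2: compute digits iteratively via d_i = x_i mod 2, x_{i+1} = (x_i − d_i)/2. The first 4 digits are (1, 1, 1, 0).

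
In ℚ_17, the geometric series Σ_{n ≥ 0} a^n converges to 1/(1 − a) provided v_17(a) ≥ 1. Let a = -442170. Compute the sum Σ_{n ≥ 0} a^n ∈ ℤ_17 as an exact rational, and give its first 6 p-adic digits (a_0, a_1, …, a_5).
Σ a^n = 1/(1 − a) = 1/442171;  first 6 digits = (1, 0, 0, 12, 11, 16)

v_17(a) = 3 ≥ 1, so the series converges in ℤ_17 to 1/(1 − a) = 1/(1 − (-442170)) = 1/442171. Expand this rational in ℤ_17: compute digits iteratively via d_i = x_i mod 17, x_{i+1} = (x_i − d_i)/17. The first 6 digits are (1, 0, 0, 12, 11, 16).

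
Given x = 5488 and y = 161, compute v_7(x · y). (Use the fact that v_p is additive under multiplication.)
v_7(883568) = 4

v_p(x) = 3 (factor: 5488 = 7^3 · 16); v_p(y) = 1 (factor: 161 = 7^1 · 23). Additivity: v_p(xy) = v_p(x) + v_p(y) = 3 + 1 = 4. (Direct check: xy = 883568 = 7^4 · (368).)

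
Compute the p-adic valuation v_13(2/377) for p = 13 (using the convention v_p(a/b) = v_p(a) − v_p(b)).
v_13(2/377) = -1

Factor powers of 13 from the numerator and denominator of the reduced fraction: 2 = 13^0 · 2 and 377 = 13^1 · 29. Apply v_p(a/b) = v_p(a) − v_p(b): v_13(2/377) = 0 − 1 = -1.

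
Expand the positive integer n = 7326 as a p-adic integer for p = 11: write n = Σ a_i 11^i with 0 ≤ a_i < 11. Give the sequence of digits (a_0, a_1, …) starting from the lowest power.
(a_0, a_1, …) = (0, 6, 5, 5)

Repeated division by 11 gives the digits low-to-high: 7326 = 6·11^1 + 5·11^2 + 5·11^3. Digit sequence: (0, 6, 5, 5).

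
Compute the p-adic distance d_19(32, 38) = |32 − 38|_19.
d_19(32, 38) = 1

Step 1 — x − y = 32 − 38 = -6. Step 2 — v_19(-6) = 0 (factor: -6 = −(19^0 · 6); the sign does not affect v_p). Step 3 — |x − y|_19 = 19^{0} = 1.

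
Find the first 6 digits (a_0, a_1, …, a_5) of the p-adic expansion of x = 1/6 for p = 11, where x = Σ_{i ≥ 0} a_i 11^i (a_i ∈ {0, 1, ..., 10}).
(a_0, …, a_5) = (2, 9, 1, 9, 1, 9)

v_11(1/6) = 0 (numerator and denominator both coprime to 11), so x ∈ ℤ_11^×. Compute digits iteratively via a_i = x_i mod 11, x_{i+1} = (x_i − a_i)/11, with x_0 = x:
  x_0 = 1/6;  a_0 = 2;  x_1 = (x_0 − 2)/11 = -1/6
  x_1 = -1/6;  a_1 = 9;  x_2 = (x_1 − 9)/11 = -5/6
  x_2 = -5/6;  a_2 = 1;  x_3 = (x_2 − 1)/11 = -1/6
  x_3 = -1/6;  a_3 = 9;  x_4 = (x_3 − 9)/11 = -5/6
  x_4 = -5/6;  a_4 = 1;  x_5 = (x_4 − 1)/11 = -1/6
  x_5 = -1/6;  a_5 = 9;  x_6 = (x_5 − 9)/11 = -5/6
Digits: (2, 9, 1, 9, 1, 9).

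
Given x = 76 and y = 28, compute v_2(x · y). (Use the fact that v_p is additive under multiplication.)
v_2(2128) = 4

v_p(x) = 2 (factor: 76 = 2^2 · 19); v_p(y) = 2 (factor: 28 = 2^2 · 7). Additivity: v_p(xy) = v_p(x) + v_p(y) = 2 + 2 = 4. (Direct check: xy = 2128 = 2^4 · (133).)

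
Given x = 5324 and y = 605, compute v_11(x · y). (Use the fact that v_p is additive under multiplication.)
v_11(3221020) = 5

v_p(x) = 3 (factor: 5324 = 11^3 · 4); v_p(y) = 2 (factor: 605 = 11^2 · 5). Additivity: v_p(xy) = v_p(x) + v_p(y) = 3 + 2 = 5. (Direct check: xy = 3221020 = 11^5 · (20).)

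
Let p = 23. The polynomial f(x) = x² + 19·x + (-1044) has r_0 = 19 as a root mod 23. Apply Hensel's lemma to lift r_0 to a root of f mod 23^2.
r_1 = 433 (mod 529)

Hensel: r_{i+1} = r_i − f(r_i)·(f′(r_i))^{-1} mod 23^{i+2}, f′(x) = 2x + 19. Iterate:
  r_0 = 19 (mod 23)
  r_1 = 433 (mod 529)
Final: r = 433 satisfies f(r) ≡ 0 mod 23^2.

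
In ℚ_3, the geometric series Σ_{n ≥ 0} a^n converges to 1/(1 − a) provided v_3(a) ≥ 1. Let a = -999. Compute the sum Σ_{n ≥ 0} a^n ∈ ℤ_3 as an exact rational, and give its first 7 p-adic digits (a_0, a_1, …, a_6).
Σ a^n = 1/(1 − a) = 1/1000;  first 7 digits = (1, 0, 0, 2, 2, 1, 2)

v_3(a) = 3 ≥ 1, so the series converges in ℤ_3 to 1/(1 − a) = 1/(1 − (-999)) = 1/1000. Expand this rational in ℤ_3: compute digits iteratively via d_i = x_i mod 3, x_{i+1} = (x_i − d_i)/3. The first 7 digits are (1, 0, 0, 2, 2, 1, 2).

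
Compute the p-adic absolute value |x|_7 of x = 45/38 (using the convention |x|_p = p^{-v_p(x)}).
|45/38|_7 = 1

Step 1 — compute v_7(x) by factoring powers of 7 out of the numerator and denominator: v_7(45/38) = 0. Step 2 — apply |x|_p = p^{-v_p(x)} = 7^{0} = 1.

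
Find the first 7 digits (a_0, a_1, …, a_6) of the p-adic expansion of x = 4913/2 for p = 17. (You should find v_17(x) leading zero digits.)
(a_0, …, a_6) = (0, 0, 0, 9, 8, 8, 8)

v_17(4913/2) = 3, so a_0 = ... = a_2 = 0. Factor out: x = 17^3 · u with u = 1/2 a unit in ℤ_17. Expand u iteratively via a_{v+i} = u_i mod 17, u_{i+1} = (u_i − a_{v+i})/17:
  u_0 = 1/2;  a_3 = 9;  u_1 = (u_0 − 9)/17 = -1/2
  u_1 = -1/2;  a_4 = 8;  u_2 = (u_1 − 8)/17 = -1/2
  u_2 = -1/2;  a_5 = 8;  u_3 = (u_2 − 8)/17 = -1/2
  u_3 = -1/2;  a_6 = 8;  u_4 = (u_3 − 8)/17 = -1/2
Digits: (0, 0, 0, 9, 8, 8, 8).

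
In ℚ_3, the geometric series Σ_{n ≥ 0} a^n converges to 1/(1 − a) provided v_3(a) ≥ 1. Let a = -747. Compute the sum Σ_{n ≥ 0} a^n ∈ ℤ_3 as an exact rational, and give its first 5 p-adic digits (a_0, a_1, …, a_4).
Σ a^n = 1/(1 − a) = 1/748;  first 5 digits = (1, 0, 1, 2, 0)

v_3(a) = 2 ≥ 1, so the series converges in ℤ_3 to 1/(1 − a) = 1/(1 − (-747)) = 1/748. Expand this rational in ℤ_3: compute digits iteratively via d_i = x_i mod 3, x_{i+1} = (x_i − d_i)/3. The first 5 digits are (1, 0, 1, 2, 0).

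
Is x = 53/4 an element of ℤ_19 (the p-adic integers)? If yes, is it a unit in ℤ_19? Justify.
x ∈ ℤ_19^× (unit); v_19(x) = 0

ℤ_19 = {x ∈ ℚ_19 : v_19(x) ≥ 0} and ℤ_19^× = {x ∈ ℤ_19 : v_19(x) = 0}. Here v_19(53/4) = v_19(num) − v_19(den) = 0; compare against these criteria.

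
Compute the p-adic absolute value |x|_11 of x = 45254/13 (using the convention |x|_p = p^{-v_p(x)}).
|45254/13|_11 = 1/1331

Step 1 — compute v_11(x) by factoring powers of 11 out of the numerator and denominator: v_11(45254/13) = 3. Step 2 — apply |x|_p = p^{-v_p(x)} = 11^{-3} = 1/1331.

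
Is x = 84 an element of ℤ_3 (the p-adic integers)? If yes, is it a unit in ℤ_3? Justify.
x ∈ ℤ_3 but not a unit; v_3(x) = 1 > 0

ℤ_3 = {x ∈ ℚ_3 : v_3(x) ≥ 0} and ℤ_3^× = {x ∈ ℤ_3 : v_3(x) = 0}. Here v_3(84) = v_3(num) − v_3(den) = 1; compare against these criteria.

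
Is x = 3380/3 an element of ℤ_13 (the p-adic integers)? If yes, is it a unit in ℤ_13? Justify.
x ∈ ℤ_13 but not a unit; v_13(x) = 2 > 0

ℤ_13 = {x ∈ ℚ_13 : v_13(x) ≥ 0} and ℤ_13^× = {x ∈ ℤ_13 : v_13(x) = 0}. Here v_13(3380/3) = v_13(num) − v_13(den) = 2; compare against these criteria.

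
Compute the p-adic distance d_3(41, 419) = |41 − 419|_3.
d_3(41, 419) = 1/27

Step 1 — x − y = 41 − 419 = -378. Step 2 — v_3(-378) = 3 (factor: -378 = −(3^3 · 14); the sign does not affect v_p). Step 3 — |x − y|_3 = 3^{-3} = 1/27.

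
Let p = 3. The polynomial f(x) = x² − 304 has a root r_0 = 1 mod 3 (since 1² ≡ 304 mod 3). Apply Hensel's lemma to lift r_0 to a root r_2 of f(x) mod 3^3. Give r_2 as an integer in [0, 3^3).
r_2 = 13 (mod 27)

Hensel's recurrence: r_{i+1} = r_i − f(r_i)·(f′(r_i))^{-1} mod 3^{i+2}, with f′(x) = 2x. Iterate:
  r_0 = 1 (mod 3)
  r_1 = 4 (mod 9)
  r_2 = 13 (mod 27)
Final: r_2 = 13, and one checks f(r_2) ≡ 0 mod 3^3.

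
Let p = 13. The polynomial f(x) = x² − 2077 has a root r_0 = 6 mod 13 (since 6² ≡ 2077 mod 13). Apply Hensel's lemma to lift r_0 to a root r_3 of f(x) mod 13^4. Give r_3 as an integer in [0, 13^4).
r_3 = 24329 (mod 28561)

Hensel's recurrence: r_{i+1} = r_i − f(r_i)·(f′(r_i))^{-1} mod 13^{i+2}, with f′(x) = 2x. Iterate:
  r_0 = 6 (mod 13)
  r_1 = 162 (mod 169)
  r_2 = 162 (mod 2197)
  r_3 = 24329 (mod 28561)
Final: r_3 = 24329, and one checks f(r_3) ≡ 0 mod 13^4.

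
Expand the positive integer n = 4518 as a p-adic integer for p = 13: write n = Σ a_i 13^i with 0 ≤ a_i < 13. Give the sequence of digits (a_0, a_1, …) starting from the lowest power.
(a_0, a_1, …) = (7, 9, 0, 2)

Repeated division by 13 gives the digits low-to-high: 4518 = 7 + 9·13^1 + 2·13^3. Digit sequence: (7, 9, 0, 2).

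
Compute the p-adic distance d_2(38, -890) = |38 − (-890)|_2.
d_2(38, -890) = 1/32

Step 1 — x − y = 38 − (-890) = 928. Step 2 — v_2(928) = 5 (factor: 928 = (2^5 · 29); the sign does not affect v_p). Step 3 — |x − y|_2 = 2^{-5} = 1/32.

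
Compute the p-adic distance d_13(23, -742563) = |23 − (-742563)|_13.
d_13(23, -742563) = 1/371293

Step 1 — x − y = 23 − (-742563) = 742586. Step 2 — v_13(742586) = 5 (factor: 742586 = (13^5 · 2); the sign does not affect v_p). Step 3 — |x − y|_13 = 13^{-5} = 1/371293.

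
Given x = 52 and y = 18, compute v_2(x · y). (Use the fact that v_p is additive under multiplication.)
v_2(936) = 3

v_p(x) = 2 (factor: 52 = 2^2 · 13); v_p(y) = 1 (factor: 18 = 2^1 · 9). Additivity: v_p(xy) = v_p(x) + v_p(y) = 2 + 1 = 3. (Direct check: xy = 936 = 2^3 · (117).)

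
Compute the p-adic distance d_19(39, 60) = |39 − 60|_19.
d_19(39, 60) = 1

Step 1 — x − y = 39 − 60 = -21. Step 2 — v_19(-21) = 0 (factor: -21 = −(19^0 · 21); the sign does not affect v_p). Step 3 — |x − y|_19 = 19^{0} = 1.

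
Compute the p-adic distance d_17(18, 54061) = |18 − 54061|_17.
d_17(18, 54061) = 1/4913

Step 1 — x − y = 18 − 54061 = -54043. Step 2 — v_17(-54043) = 3 (factor: -54043 = −(17^3 · 11); the sign does not affect v_p). Step 3 — |x − y|_17 = 17^{-3} = 1/4913.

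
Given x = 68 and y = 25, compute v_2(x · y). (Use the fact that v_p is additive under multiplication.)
v_2(1700) = 2

v_p(x) = 2 (factor: 68 = 2^2 · 17); v_p(y) = 0 (factor: 25 = 2^0 · 25). Additivity: v_p(xy) = v_p(x) + v_p(y) = 2 + 0 = 2. (Direct check: xy = 1700 = 2^2 · (425).)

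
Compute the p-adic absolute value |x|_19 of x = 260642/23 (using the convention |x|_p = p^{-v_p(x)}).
|260642/23|_19 = 1/130321

Step 1 — compute v_19(x) by factoring powers of 19 out of the numerator and denominator: v_19(260642/23) = 4. Step 2 — apply |x|_p = p^{-v_p(x)} = 19^{-4} = 1/130321.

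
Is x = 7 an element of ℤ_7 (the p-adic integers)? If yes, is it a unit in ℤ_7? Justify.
x ∈ ℤ_7 but not a unit; v_7(x) = 1 > 0

ℤ_7 = {x ∈ ℚ_7 : v_7(x) ≥ 0} and ℤ_7^× = {x ∈ ℤ_7 : v_7(x) = 0}. Here v_7(7) = v_7(num) − v_7(den) = 1; compare against these criteria.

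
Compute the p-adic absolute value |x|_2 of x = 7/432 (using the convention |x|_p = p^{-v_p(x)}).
|7/432|_2 = 16

Step 1 — compute v_2(x) by factoring powers of 2 out of the numerator and denominator: v_2(7/432) = -4. Step 2 — apply |x|_p = p^{-v_p(x)} = 2^{4} = 16.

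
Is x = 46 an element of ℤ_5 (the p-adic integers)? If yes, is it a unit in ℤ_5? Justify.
x ∈ ℤ_5^× (unit); v_5(x) = 0

ℤ_5 = {x ∈ ℚ_5 : v_5(x) ≥ 0} and ℤ_5^× = {x ∈ ℤ_5 : v_5(x) = 0}. Here v_5(46) = v_5(num) − v_5(den) = 0; compare against these criteria.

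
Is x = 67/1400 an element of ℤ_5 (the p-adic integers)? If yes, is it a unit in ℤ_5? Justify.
x ∉ ℤ_5 (v_5(x) = -2 < 0)

ℤ_5 = {x ∈ ℚ_5 : v_5(x) ≥ 0} and ℤ_5^× = {x ∈ ℤ_5 : v_5(x) = 0}. Here v_5(67/1400) = v_5(num) − v_5(den) = -2; compare against these criteria.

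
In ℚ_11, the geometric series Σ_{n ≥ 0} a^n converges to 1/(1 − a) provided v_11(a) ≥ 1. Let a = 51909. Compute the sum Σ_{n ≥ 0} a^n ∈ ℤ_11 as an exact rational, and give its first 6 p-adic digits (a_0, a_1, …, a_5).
Σ a^n = 1/(1 − a) = -1/51908;  first 6 digits = (1, 0, 0, 6, 3, 0)

v_11(a) = 3 ≥ 1, so the series converges in ℤ_11 to 1/(1 − a) = 1/(1 − 51909) = -1/51908. Expand this rational in ℤ_11: compute digits iteratively via d_i = x_i mod 11, x_{i+1} = (x_i − d_i)/11. The first 6 digits are (1, 0, 0, 6, 3, 0).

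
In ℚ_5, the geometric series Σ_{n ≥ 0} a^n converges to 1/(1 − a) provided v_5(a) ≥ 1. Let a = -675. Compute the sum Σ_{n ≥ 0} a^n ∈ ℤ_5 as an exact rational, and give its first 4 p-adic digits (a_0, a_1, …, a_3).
Σ a^n = 1/(1 − a) = 1/676;  first 4 digits = (1, 0, 3, 4)

v_5(a) = 2 ≥ 1, so the series converges in ℤ_5 to 1/(1 − a) = 1/(1 − (-675)) = 1/676. Expand this rational in ℤ_5: compute digits iteratively via d_i = x_i mod 5, x_{i+1} = (x_i − d_i)/5. The first 4 digits are (1, 0, 3, 4).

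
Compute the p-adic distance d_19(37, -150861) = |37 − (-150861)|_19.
d_19(37, -150861) = 1/6859

Step 1 — x − y = 37 − (-150861) = 150898. Step 2 — v_19(150898) = 3 (factor: 150898 = (19^3 · 22); the sign does not affect v_p). Step 3 — |x − y|_19 = 19^{-3} = 1/6859.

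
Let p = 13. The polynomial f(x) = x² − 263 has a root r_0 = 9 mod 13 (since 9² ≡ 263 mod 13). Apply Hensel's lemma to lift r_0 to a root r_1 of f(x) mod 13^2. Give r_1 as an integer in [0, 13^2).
r_1 = 113 (mod 169)

Hensel's recurrence: r_{i+1} = r_i − f(r_i)·(f′(r_i))^{-1} mod 13^{i+2}, with f′(x) = 2x. Iterate:
  r_0 = 9 (mod 13)
  r_1 = 113 (mod 169)
Final: r_1 = 113, and one checks f(r_1) ≡ 0 mod 13^2.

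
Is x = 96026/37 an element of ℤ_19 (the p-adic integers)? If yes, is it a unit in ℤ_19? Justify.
x ∈ ℤ_19 but not a unit; v_19(x) = 3 > 0

ℤ_19 = {x ∈ ℚ_19 : v_19(x) ≥ 0} and ℤ_19^× = {x ∈ ℤ_19 : v_19(x) = 0}. Here v_19(96026/37) = v_19(num) − v_19(den) = 3; compare against these criteria.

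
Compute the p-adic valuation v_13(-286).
v_13(-286) = 1

v_13(n) is the largest exponent k such that 13^k divides n. Factor out: -286 = -13^1 · 22. (Sign doesn't affect v_p.) So v_13(-286) = 1.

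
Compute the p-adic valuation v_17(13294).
v_17(13294) = 2

v_17(n) is the largest exponent k such that 17^k divides n. Factor out: 13294 = 17^2 · 46. (Sign doesn't affect v_p.) So v_17(13294) = 2.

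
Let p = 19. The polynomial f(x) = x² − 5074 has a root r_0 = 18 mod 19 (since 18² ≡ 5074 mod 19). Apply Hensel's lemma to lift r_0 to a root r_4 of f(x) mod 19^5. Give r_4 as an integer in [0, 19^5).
r_4 = 1658243 (mod 2476099)

Hensel's recurrence: r_{i+1} = r_i − f(r_i)·(f′(r_i))^{-1} mod 19^{i+2}, with f′(x) = 2x. Iterate:
  r_0 = 18 (mod 19)
  r_1 = 170 (mod 361)
  r_2 = 5224 (mod 6859)
  r_3 = 94391 (mod 130321)
  r_4 = 1658243 (mod 2476099)
Final: r_4 = 1658243, and one checks f(r_4) ≡ 0 mod 19^5.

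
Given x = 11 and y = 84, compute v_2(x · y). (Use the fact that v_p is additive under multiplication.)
v_2(924) = 2

v_p(x) = 0 (factor: 11 = 2^0 · 11); v_p(y) = 2 (factor: 84 = 2^2 · 21). Additivity: v_p(xy) = v_p(x) + v_p(y) = 0 + 2 = 2. (Direct check: xy = 924 = 2^2 · (231).)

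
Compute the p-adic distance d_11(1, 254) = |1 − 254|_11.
d_11(1, 254) = 1/11

Step 1 — x − y = 1 − 254 = -253. Step 2 — v_11(-253) = 1 (factor: -253 = −(11^1 · 23); the sign does not affect v_p). Step 3 — |x − y|_11 = 11^{-1} = 1/11.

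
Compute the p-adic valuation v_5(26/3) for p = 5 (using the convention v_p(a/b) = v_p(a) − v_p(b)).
v_5(26/3) = 0

Factor powers of 5 from the numerator and denominator of the reduced fraction: 26 = 5^0 · 26 and 3 = 5^0 · 3. Apply v_p(a/b) = v_p(a) − v_p(b): v_5(26/3) = 0 − 0 = 0.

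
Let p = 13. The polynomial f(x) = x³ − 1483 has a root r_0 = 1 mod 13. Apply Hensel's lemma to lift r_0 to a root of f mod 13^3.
r_2 = 326 (mod 2197)

Hensel: r_{i+1} = r_i − f(r_i)/f′(r_i) mod 13^{i+2}, where f′(x) = 3x². Iterate:
  r_0 = 1 (mod 13)
  r_1 = 157 (mod 169)
  r_2 = 326 (mod 2197)
Final: r = 326 with f(r) ≡ 0 mod 13^3.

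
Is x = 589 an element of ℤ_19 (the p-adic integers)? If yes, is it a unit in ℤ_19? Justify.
x ∈ ℤ_19 but not a unit; v_19(x) = 1 > 0

ℤ_19 = {x ∈ ℚ_19 : v_19(x) ≥ 0} and ℤ_19^× = {x ∈ ℤ_19 : v_19(x) = 0}. Here v_19(589) = v_19(num) − v_19(den) = 1; compare against these criteria.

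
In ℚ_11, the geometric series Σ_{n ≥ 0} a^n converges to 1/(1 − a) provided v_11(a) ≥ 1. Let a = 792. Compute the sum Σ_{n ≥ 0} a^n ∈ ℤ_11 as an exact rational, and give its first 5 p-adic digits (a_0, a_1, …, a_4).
Σ a^n = 1/(1 − a) = -1/791;  first 5 digits = (1, 6, 9, 5, 4)

v_11(a) = 1 ≥ 1, so the series converges in ℤ_11 to 1/(1 − a) = 1/(1 − 792) = -1/791. Expand this rational in ℤ_11: compute digits iteratively via d_i = x_i mod 11, x_{i+1} = (x_i − d_i)/11. The first 5 digits are (1, 6, 9, 5, 4).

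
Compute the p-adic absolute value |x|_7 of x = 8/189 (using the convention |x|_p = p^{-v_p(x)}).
|8/189|_7 = 7

Step 1 — compute v_7(x) by factoring powers of 7 out of the numerator and denominator: v_7(8/189) = -1. Step 2 — apply |x|_p = p^{-v_p(x)} = 7^{1} = 7.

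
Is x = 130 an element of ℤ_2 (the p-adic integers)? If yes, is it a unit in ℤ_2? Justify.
x ∈ ℤ_2 but not a unit; v_2(x) = 1 > 0

ℤ_2 = {x ∈ ℚ_2 : v_2(x) ≥ 0} and ℤ_2^× = {x ∈ ℤ_2 : v_2(x) = 0}. Here v_2(130) = v_2(num) − v_2(den) = 1; compare against these criteria.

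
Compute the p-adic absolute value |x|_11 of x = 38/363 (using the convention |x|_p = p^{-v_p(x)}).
|38/363|_11 = 121

Step 1 — compute v_11(x) by factoring powers of 11 out of the numerator and denominator: v_11(38/363) = -2. Step 2 — apply |x|_p = p^{-v_p(x)} = 11^{2} = 121.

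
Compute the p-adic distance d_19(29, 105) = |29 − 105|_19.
d_19(29, 105) = 1/19

Step 1 — x − y = 29 − 105 = -76. Step 2 — v_19(-76) = 1 (factor: -76 = −(19^1 · 4); the sign does not affect v_p). Step 3 — |x − y|_19 = 19^{-1} = 1/19.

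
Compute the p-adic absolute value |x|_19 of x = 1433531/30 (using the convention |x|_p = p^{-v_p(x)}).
|1433531/30|_19 = 1/130321

Step 1 — compute v_19(x) by factoring powers of 19 out of the numerator and denominator: v_19(1433531/30) = 4. Step 2 — apply |x|_p = p^{-v_p(x)} = 19^{-4} = 1/130321.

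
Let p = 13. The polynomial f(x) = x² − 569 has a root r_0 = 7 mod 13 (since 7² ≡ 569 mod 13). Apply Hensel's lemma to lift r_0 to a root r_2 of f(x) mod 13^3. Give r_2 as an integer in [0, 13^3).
r_2 = 189 (mod 2197)

Hensel's recurrence: r_{i+1} = r_i − f(r_i)·(f′(r_i))^{-1} mod 13^{i+2}, with f′(x) = 2x. Iterate:
  r_0 = 7 (mod 13)
  r_1 = 20 (mod 169)
  r_2 = 189 (mod 2197)
Final: r_2 = 189, and one checks f(r_2) ≡ 0 mod 13^3.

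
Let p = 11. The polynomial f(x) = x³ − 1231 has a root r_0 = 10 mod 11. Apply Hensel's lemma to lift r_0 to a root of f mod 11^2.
r_1 = 87 (mod 121)

Hensel: r_{i+1} = r_i − f(r_i)/f′(r_i) mod 11^{i+2}, where f′(x) = 3x². Iterate:
  r_0 = 10 (mod 11)
  r_1 = 87 (mod 121)
Final: r = 87 with f(r) ≡ 0 mod 11^2.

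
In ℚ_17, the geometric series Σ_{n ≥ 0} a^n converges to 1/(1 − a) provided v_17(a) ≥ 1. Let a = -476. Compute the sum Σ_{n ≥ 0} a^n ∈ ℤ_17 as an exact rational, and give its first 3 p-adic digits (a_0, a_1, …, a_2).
Σ a^n = 1/(1 − a) = 1/477;  first 3 digits = (1, 6, 0)

v_17(a) = 1 ≥ 1, so the series converges in ℤ_17 to 1/(1 − a) = 1/(1 − (-476)) = 1/477. Expand this rational in ℤ_17: compute digits iteratively via d_i = x_i mod 17, x_{i+1} = (x_i − d_i)/17. The first 3 digits are (1, 6, 0).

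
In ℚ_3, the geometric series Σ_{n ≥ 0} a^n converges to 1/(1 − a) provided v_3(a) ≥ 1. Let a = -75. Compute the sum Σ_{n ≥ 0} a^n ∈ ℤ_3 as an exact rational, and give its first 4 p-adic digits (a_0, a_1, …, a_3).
Σ a^n = 1/(1 − a) = 1/76;  first 4 digits = (1, 2, 1, 0)

v_3(a) = 1 ≥ 1, so the series converges in ℤ_3 to 1/(1 − a) = 1/(1 − (-75)) = 1/76. Expand this rational in ℤ_3: compute digits iteratively via d_i = x_i mod 3, x_{i+1} = (x_i − d_i)/3. The first 4 digits are (1, 2, 1, 0).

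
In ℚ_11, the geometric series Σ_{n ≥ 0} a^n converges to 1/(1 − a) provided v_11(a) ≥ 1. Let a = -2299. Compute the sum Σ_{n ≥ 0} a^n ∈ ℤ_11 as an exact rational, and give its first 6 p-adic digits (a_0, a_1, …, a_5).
Σ a^n = 1/(1 − a) = 1/2300;  first 6 digits = (1, 0, 3, 9, 8, 10)

v_11(a) = 2 ≥ 1, so the series converges in ℤ_11 to 1/(1 − a) = 1/(1 − (-2299)) = 1/2300. Expand this rational in ℤ_11: compute digits iteratively via d_i = x_i mod 11, x_{i+1} = (x_i − d_i)/11. The first 6 digits are (1, 0, 3, 9, 8, 10).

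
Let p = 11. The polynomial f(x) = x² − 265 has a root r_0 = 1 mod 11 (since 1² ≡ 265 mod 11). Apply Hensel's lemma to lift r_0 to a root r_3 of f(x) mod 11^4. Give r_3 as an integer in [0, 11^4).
r_3 = 14048 (mod 14641)

Hensel's recurrence: r_{i+1} = r_i − f(r_i)·(f′(r_i))^{-1} mod 11^{i+2}, with f′(x) = 2x. Iterate:
  r_0 = 1 (mod 11)
  r_1 = 12 (mod 121)
  r_2 = 738 (mod 1331)
  r_3 = 14048 (mod 14641)
Final: r_3 = 14048, and one checks f(r_3) ≡ 0 mod 11^4.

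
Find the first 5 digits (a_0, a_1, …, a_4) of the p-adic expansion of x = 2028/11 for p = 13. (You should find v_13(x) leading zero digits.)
(a_0, …, a_4) = (0, 0, 7, 9, 4)

v_13(2028/11) = 2, so a_0 = ... = a_1 = 0. Factor out: x = 13^2 · u with u = 12/11 a unit in ℤ_13. Expand u iteratively via a_{v+i} = u_i mod 13, u_{i+1} = (u_i − a_{v+i})/13:
  u_0 = 12/11;  a_2 = 7;  u_1 = (u_0 − 7)/13 = -5/11
  u_1 = -5/11;  a_3 = 9;  u_2 = (u_1 − 9)/13 = -8/11
  u_2 = -8/11;  a_4 = 4;  u_3 = (u_2 − 4)/13 = -4/11
Digits: (0, 0, 7, 9, 4).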